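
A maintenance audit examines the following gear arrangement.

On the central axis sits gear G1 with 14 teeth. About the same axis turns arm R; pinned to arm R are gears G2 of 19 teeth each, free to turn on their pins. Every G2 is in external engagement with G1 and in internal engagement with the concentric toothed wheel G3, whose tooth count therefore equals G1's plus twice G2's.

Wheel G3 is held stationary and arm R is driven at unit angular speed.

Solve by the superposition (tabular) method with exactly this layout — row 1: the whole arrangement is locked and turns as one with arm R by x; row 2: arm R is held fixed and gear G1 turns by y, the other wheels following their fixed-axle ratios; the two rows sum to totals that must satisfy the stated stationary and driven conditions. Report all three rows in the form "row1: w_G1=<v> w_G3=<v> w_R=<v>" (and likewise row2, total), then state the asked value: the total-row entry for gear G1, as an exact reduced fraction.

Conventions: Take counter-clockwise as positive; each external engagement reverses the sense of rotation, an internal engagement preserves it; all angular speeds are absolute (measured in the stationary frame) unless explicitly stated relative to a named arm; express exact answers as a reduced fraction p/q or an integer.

row1: w_G1=1 w_G3=1 w_R=1
row2: w_G1=26/7 w_G3=-1 w_R=0
total: w_G1=33/7 w_G3=0 w_R=1
asked value: 33/7

recognized (axles ride arm R): planetary set, 14/19/52 teeth
row 1 — lock + rotate with arm: ω_sun = ω_ring = ω_arm = x
row 2 — arm fixed, fixed-axis ratios: sun y, ring −(14/52)·y, arm 0
boundary: total ω_ring = x − (14/52)·y = 0 and total ω_arm = x = 1  ⇒  y = 26/7, x = 1
row 2 ring = −(14/52)·26/7 = -1
totals (row 1 + row 2): sun 1 + 26/7 = 33/7, ring 1 + (-1) = 0, arm 1 + 0 = 1
asked cell (total, sun) = 33/7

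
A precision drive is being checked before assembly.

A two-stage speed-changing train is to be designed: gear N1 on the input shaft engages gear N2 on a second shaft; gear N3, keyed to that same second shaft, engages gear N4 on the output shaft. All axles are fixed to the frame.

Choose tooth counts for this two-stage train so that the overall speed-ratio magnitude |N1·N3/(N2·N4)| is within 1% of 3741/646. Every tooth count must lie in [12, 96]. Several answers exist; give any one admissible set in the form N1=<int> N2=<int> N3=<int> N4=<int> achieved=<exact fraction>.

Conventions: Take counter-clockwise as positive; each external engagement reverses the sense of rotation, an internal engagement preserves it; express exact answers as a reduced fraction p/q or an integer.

design class (target 3741/646): fixed-axis compound train
target = 3741/646 in lowest terms: an exact hit needs N1·N3 = k·3741 and N2·N4 = k·646 for one integer k, every count in [12, 96]; additionally prefer no 1:1 stage (N1 ≠ N2, N3 ≠ N4)
k = 1: N1·N3 = 3741 = 43·87, N2·N4 = 646 = 17·38
achieved = 43·87/(17·38) = 3741/646; |achieved − target| = 0 ≤ 3741/64600 ✓

N1=43 N2=17 N3=87 N4=38 achieved=3741/646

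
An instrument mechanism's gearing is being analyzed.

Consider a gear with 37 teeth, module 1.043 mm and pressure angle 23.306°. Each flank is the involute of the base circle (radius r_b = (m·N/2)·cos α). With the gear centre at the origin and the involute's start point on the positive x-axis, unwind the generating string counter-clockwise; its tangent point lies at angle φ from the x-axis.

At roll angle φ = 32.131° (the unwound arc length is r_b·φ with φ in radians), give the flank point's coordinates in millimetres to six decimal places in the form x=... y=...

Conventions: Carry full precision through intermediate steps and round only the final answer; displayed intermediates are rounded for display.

x=20.292327 y=1.009378

class = single-mesh tooth geometry [base-circle involute, m = 1.043, 37T]
pitch radius r_p = m·N/2 = 1.043·37/2 = 19.295500
base radius r_b = r_p·cos α = 19.295500·cos 23.306° = 17.721083
roll angle φ = 32.131° = 0.56079174 rad
x = r_b·(cos φ + φ·sin φ) = 20.292327
y = r_b·(sin φ − φ·cos φ) = 1.009378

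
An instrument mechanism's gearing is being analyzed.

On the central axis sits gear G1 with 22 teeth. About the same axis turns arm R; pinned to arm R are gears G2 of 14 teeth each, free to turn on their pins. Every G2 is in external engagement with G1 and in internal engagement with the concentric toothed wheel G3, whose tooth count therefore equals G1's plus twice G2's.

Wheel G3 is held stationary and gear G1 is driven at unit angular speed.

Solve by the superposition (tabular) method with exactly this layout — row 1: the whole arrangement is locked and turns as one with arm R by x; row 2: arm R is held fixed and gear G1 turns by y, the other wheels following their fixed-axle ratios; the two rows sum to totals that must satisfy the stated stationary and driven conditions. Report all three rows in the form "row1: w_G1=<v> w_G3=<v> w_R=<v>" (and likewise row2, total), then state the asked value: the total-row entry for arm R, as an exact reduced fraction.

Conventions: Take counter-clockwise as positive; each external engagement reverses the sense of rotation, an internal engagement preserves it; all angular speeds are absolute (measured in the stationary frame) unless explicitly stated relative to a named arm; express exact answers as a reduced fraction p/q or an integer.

row1: w_G1=11/36 w_G3=11/36 w_R=11/36
row2: w_G1=25/36 w_G3=-11/36 w_R=0
total: w_G1=1 w_G3=0 w_R=11/36
asked value: 11/36

recognized (axles ride arm R): planetary set, 22/14/50 teeth
row 1: whole set turns with the arm by x
row 2: sun turns y, ring = −(22/50)·y, arm 0
boundary: total ω_ring = x − (22/50)·y = 0 and total ω_sun = x + y = 1  ⇒  y = 25/36, x = 11/36
row 2 ring = −(22/50)·25/36 = -11/36
totals (row 1 + row 2): sun 11/36 + 25/36 = 1, ring 11/36 + (-11/36) = 0, arm 11/36 + 0 = 11/36
asked cell (total, arm) = 11/36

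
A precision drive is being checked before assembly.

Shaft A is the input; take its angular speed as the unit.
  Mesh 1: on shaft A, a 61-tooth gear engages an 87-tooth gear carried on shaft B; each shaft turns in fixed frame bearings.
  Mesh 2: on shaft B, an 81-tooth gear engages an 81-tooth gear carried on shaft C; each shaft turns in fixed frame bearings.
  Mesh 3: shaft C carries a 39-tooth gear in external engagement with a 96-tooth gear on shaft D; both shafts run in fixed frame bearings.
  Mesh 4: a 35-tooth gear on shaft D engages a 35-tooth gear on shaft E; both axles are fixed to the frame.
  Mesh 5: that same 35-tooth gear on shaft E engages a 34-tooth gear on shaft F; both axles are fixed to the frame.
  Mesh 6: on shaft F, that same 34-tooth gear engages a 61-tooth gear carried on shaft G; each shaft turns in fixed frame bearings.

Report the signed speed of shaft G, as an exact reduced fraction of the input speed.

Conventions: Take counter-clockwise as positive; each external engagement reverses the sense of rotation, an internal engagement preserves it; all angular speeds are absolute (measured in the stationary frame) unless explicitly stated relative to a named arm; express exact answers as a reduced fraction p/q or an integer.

6-mesh fixed-axis compound train (all bearings frame-fixed)
mesh 1 [61T→87T]: |ω|/ω_in = 1×61/87 = 61/87, sense flips to −
mesh 2 [81T→81T]: |ω|/ω_in = (61/87)×81/81 = 61/87, sense flips to +
mesh 3 [39T→96T]: |ω|/ω_in = (61/87)×39/96 = 793/2784, sense flips to −
mesh 4 [35T→35T]: |ω|/ω_in = (793/2784)×35/35 = 793/2784, sense flips to +
mesh 5 [35T→34T]: |ω|/ω_in = (793/2784)×35/34 = 27755/94656, sense flips to −
mesh 6 [34T→61T]: |ω|/ω_in = (27755/94656)×34/61 = 455/2784, sense flips to +
signed output speed (× input speed) = 455/2784

455/2784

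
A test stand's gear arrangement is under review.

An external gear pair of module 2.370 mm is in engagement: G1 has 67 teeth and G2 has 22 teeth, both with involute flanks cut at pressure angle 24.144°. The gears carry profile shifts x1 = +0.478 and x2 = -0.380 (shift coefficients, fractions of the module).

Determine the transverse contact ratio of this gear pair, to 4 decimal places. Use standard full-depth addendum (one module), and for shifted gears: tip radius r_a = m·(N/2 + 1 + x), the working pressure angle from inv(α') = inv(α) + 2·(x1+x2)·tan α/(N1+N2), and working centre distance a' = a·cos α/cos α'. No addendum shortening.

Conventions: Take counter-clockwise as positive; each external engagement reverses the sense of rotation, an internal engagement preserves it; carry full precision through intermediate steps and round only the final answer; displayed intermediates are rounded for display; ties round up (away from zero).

1.5398

single-mesh involute tooth geometry (67T engaging 22T at module 2.370)
base radii: r_b1 = 72.449552, r_b2 = 23.789405
tip radii: r_a1 = 82.897860, r_a2 = 27.539400
inv(α') = inv(24.144°) + 2·(+0.478-0.380)·tan α/(67+22) = 0.02783839  ⇒  α' = 24.42187°
a' = a·cos α / cos α' = 105.4650·cos 24.144°/cos 24.42187° = 105.696008
action lengths: √(r_a1²−r_b1²) = 40.287934, √(r_a2²−r_b2²) = 13.873816
base pitch p_b = π·m·cos α = 6.794238
CR = (40.287934 + 13.873816 − 105.696008·sin 24.42187°)/6.794238 = 1.539765
contact ratio ≈ 1.5398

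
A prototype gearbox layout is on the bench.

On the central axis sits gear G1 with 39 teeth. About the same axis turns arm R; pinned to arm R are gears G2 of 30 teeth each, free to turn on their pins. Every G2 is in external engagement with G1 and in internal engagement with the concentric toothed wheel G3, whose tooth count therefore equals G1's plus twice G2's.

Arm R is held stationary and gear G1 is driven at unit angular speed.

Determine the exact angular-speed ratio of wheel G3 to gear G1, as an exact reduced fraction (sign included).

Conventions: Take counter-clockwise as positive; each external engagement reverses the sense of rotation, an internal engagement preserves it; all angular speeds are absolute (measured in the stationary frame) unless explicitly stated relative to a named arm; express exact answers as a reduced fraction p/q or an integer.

planetary set (39T centre, 30T on arm, 99T internal) — Willis relation
ring teeth: 39 + 2·30 = 99
39(ω_sun−ω_arm) = −99(ω_ring−ω_arm),  ω_arm = 0, ω_sun = 1
ω_ring = 0 − (39/99)(1−0) = -13/33
ω_out/ω_in = -13/33

-13/33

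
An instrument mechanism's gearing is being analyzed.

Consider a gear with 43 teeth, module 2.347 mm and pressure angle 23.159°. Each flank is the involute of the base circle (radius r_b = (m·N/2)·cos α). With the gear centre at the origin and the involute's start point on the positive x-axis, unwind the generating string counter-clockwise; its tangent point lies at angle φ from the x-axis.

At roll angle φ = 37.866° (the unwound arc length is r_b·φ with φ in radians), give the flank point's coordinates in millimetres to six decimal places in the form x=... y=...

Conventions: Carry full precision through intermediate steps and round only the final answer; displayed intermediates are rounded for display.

x=55.446299 y=4.272033

recognized (one wheel, involute flank): single-mesh tooth geometry, m = 2.347, N = 43
pitch radius r_p = m·N/2 = 2.347·43/2 = 50.460500
base radius r_b = r_p·cos α = 50.460500·cos 23.159° = 46.394242
roll angle φ = 37.866° = 0.66088637 rad
x = r_b·(cos φ + φ·sin φ) = 55.446299
y = r_b·(sin φ − φ·cos φ) = 4.272033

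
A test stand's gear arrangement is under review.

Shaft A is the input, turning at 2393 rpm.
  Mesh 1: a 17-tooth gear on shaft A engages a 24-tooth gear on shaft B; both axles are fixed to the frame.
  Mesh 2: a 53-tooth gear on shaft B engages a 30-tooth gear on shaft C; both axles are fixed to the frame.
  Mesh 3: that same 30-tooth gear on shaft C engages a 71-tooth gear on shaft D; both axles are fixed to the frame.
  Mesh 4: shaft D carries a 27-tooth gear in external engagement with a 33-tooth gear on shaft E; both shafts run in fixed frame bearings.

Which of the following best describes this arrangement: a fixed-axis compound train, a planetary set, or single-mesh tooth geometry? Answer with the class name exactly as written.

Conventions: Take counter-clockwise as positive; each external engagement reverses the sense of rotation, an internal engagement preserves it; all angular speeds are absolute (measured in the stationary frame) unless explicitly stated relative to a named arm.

recognized (5 fixed axles, 4 meshes): fixed-axis compound train
classification: fixed-axis compound train

fixed-axis compound train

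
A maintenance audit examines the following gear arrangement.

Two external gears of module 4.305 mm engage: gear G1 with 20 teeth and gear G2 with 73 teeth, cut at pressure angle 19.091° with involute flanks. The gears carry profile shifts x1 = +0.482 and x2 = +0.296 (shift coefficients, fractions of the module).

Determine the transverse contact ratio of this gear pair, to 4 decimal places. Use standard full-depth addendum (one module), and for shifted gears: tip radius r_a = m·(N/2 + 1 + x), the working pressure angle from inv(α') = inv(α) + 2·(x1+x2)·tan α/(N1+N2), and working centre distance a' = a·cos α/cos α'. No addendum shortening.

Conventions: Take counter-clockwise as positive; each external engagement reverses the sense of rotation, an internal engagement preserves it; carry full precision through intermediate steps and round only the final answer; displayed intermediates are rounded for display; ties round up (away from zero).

1.5682

class = single-mesh tooth geometry [involute pair 20T × 73T, m = 4.305]
base radii: r_b1 = 40.682263, r_b2 = 148.490260
tip radii: r_a1 = 49.430010, r_a2 = 162.711780
inv(α') = inv(19.091°) + 2·(+0.482+0.296)·tan α/(20+73) = 0.01869508  ⇒  α' = 21.51122°
a' = a·cos α / cos α' = 200.1825·cos 19.091°/cos 21.51122° = 203.335710
action lengths: √(r_a1²−r_b1²) = 28.076313, √(r_a2²−r_b2²) = 66.526432
base pitch p_b = π·m·cos α = 12.780710
CR = (28.076313 + 66.526432 − 203.335710·sin 21.51122°)/12.780710 = 1.568217
contact ratio ≈ 1.5682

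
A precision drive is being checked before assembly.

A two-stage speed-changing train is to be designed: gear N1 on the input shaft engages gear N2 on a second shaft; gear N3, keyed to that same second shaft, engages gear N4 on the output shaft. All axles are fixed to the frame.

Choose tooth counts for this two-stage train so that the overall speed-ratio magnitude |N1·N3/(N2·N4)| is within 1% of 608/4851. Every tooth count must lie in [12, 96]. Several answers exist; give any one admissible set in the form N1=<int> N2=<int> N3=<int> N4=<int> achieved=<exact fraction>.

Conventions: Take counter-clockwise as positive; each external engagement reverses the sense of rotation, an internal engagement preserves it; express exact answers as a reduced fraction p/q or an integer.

2-stage fixed-axis compound train for ratio 608/4851
target = 608/4851 in lowest terms: an exact hit needs N1·N3 = k·608 and N2·N4 = k·4851 for one integer k, every count in [12, 96]; additionally prefer no 1:1 stage (N1 ≠ N2, N3 ≠ N4)
k = 1: N1·N3 = 608 = 16·38, N2·N4 = 4851 = 63·77
achieved = 16·38/(63·77) = 608/4851; |achieved − target| = 0 ≤ 152/121275 ✓

N1=16 N2=63 N3=38 N4=77 achieved=608/4851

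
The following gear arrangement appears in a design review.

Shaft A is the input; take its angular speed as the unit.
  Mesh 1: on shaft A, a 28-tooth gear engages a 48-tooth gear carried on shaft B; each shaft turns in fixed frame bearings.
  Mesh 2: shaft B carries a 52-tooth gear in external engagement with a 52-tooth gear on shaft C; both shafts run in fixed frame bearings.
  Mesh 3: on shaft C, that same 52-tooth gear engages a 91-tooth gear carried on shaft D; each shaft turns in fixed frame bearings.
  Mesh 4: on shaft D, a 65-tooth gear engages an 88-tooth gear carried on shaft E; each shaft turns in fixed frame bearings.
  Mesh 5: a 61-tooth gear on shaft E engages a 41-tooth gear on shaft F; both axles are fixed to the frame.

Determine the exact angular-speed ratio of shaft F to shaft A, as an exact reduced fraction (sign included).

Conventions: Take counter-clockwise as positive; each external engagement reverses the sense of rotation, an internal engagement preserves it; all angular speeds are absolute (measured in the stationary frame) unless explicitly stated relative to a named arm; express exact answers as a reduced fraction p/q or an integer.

-3965/10824

class = fixed-axis compound train [5 meshes; 5 ratios multiply, 5 sense flips]
mesh 1 [28T→48T]: running ratio 7/12, sense −
mesh 2 [52T→52T]: running ratio 7/12, sense +
mesh 3 [52T→91T]: running ratio 1/3, sense −
mesh 4 [65T→88T]: running ratio 65/264, sense +
mesh 5 [61T→41T]: running ratio 3965/10824, sense −
ω_out/ω_in = -3965/10824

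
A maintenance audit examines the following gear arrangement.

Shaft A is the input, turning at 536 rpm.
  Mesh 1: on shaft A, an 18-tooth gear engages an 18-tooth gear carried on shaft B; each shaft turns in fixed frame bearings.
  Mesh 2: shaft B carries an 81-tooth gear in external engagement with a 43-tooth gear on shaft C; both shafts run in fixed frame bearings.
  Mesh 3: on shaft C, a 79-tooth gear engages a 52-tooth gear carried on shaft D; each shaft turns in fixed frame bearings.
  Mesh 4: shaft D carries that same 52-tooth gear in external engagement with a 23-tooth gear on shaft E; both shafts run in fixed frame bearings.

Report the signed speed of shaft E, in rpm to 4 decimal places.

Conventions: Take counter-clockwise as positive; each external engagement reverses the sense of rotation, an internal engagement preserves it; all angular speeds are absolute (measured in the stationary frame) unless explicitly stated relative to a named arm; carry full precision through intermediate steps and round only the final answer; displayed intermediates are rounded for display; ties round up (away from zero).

recognized (5 fixed axles, 4 meshes): fixed-axis compound train
mesh 1 [18T→18T]: ω = 536.0000×18/18 = 536.0000 rpm, sense flips to −
mesh 2 [81T→43T]: ω = 536.0000×81/43 = 1009.6744 rpm, sense flips to +
mesh 3 [79T→52T]: ω = 1009.6744×79/52 = 1533.9284 rpm, sense flips to −
mesh 4 [52T→23T]: ω = 1533.9284×52/23 = 3468.0121 rpm, sense flips to +
signed output speed = +3468.0121 rpm

+3468.0121 rpm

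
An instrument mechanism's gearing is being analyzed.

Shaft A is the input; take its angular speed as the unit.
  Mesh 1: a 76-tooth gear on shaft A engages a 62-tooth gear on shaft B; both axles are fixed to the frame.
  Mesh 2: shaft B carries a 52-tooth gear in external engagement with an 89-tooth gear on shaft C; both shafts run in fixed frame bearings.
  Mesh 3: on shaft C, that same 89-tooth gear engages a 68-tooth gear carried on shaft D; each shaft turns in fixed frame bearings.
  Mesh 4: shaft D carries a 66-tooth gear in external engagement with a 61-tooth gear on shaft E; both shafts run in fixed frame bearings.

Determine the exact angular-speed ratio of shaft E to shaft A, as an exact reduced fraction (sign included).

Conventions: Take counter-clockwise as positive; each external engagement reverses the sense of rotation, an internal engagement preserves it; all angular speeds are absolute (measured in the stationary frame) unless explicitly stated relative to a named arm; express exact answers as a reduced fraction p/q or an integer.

class = fixed-axis compound train [4 meshes; 4 ratios multiply, 4 sense flips]
mesh 1 [76T→62T]: running ratio 38/31, sense −
mesh 2 [52T→89T]: running ratio 1976/2759, sense +
mesh 3 [89T→68T]: running ratio 494/527, sense −
mesh 4 [66T→61T]: running ratio 32604/32147, sense +
ω_out/ω_in = 32604/32147

32604/32147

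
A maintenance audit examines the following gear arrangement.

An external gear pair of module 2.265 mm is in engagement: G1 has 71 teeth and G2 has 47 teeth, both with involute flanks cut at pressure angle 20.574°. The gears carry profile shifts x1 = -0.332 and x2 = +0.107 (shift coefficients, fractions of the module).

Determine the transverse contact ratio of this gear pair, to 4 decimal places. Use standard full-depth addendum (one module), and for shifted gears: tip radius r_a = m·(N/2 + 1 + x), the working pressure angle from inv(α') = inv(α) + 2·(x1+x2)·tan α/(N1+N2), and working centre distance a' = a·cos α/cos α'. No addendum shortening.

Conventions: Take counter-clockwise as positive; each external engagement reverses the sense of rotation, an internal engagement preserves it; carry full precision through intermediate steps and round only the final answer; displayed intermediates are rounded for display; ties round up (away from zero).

single-mesh involute tooth geometry (71T engaging 47T at module 2.265)
base radii: r_b1 = 75.279037, r_b2 = 49.832602
tip radii: r_a1 = 81.920520, r_a2 = 55.734855
inv(α') = inv(20.574°) + 2·(-0.332+0.107)·tan α/(71+47) = 0.01484199  ⇒  α' = 19.97298°
a' = a·cos α / cos α' = 133.6350·cos 20.574°/cos 19.97298° = 133.118188
action lengths: √(r_a1²−r_b1²) = 32.311579, √(r_a2²−r_b2²) = 24.961687
base pitch p_b = π·m·cos α = 6.661861
CR = (32.311579 + 24.961687 − 133.118188·sin 19.97298°)/6.661861 = 1.771753
contact ratio ≈ 1.7718

1.7718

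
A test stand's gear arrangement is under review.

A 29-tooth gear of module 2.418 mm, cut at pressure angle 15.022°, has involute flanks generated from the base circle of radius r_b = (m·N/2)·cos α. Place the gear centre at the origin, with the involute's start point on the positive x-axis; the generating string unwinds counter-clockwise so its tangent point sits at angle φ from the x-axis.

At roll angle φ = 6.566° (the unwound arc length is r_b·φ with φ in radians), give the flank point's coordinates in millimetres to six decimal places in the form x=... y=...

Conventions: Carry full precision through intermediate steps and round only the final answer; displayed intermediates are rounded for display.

topology: single-mesh involute geometry — m = 2.418, N = 29
pitch radius r_p = m·N/2 = 2.418·29/2 = 35.061000
base radius r_b = r_p·cos α = 35.061000·cos 15.022° = 33.862839
roll angle φ = 6.566° = 0.11459832 rad
x = r_b·(cos φ + φ·sin φ) = 34.084466
y = r_b·(sin φ − φ·cos φ) = 0.016965

x=34.084466 y=0.016965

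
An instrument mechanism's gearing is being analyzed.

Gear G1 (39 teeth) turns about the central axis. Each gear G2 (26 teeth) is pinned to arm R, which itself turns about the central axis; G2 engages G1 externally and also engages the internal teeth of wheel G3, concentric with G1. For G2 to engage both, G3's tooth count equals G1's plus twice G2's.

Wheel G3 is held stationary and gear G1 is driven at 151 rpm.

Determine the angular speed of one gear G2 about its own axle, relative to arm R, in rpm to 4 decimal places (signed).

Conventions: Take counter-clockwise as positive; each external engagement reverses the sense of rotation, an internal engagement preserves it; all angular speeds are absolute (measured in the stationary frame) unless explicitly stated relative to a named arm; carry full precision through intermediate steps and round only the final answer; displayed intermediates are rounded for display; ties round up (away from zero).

topology: planetary set — G1 39T / G2 26T / G3 91T, arm = carrier (Willis)
normalise by the input: solve with ω_sun = 1, then scale by 151 rpm
ring teeth: 39 + 2·26 = 91
39(ω_sun−ω_arm) = −91(ω_ring−ω_arm),  ω_ring = 0, ω_sun = 1
39(1−ω_arm) = −91(0−ω_arm)  ⇒  130·ω_arm = 39  ⇒  ω_arm = 3/10
sun–planet mesh: 39·(1−3/10) = −26·(ω_p−ω_arm)  ⇒  ω_p−ω_arm = -21/20
scale: ω_p−ω_arm = -21/20 × 151 rpm = -158.5500 rpm

-158.5500 rpm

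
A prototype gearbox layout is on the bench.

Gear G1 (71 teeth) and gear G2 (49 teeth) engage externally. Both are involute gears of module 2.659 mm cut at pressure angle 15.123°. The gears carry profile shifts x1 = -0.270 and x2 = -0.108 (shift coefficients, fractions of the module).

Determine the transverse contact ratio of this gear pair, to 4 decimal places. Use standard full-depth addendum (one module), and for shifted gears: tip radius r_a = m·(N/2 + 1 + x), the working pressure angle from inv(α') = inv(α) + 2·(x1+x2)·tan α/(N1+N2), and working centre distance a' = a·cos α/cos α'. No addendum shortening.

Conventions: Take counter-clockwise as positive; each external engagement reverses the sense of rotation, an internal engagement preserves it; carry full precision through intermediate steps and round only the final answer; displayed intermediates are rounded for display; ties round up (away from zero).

topology: single-mesh involute geometry — m = 2.659, 71T/49T pair
base radii: r_b1 = 91.125428, r_b2 = 62.889380
tip radii: r_a1 = 96.335570, r_a2 = 67.517328
inv(α') = inv(15.123°) + 2·(-0.270-0.108)·tan α/(71+49) = 0.00460268  ⇒  α' = 13.64098°
a' = a·cos α / cos α' = 159.5400·cos 15.123°/cos 13.64098° = 158.485272
action lengths: √(r_a1²−r_b1²) = 31.252175, √(r_a2²−r_b2²) = 24.566552
base pitch p_b = π·m·cos α = 8.064196
CR = (31.252175 + 24.566552 − 158.485272·sin 13.64098°)/8.064196 = 2.286897
contact ratio ≈ 2.2869

2.2869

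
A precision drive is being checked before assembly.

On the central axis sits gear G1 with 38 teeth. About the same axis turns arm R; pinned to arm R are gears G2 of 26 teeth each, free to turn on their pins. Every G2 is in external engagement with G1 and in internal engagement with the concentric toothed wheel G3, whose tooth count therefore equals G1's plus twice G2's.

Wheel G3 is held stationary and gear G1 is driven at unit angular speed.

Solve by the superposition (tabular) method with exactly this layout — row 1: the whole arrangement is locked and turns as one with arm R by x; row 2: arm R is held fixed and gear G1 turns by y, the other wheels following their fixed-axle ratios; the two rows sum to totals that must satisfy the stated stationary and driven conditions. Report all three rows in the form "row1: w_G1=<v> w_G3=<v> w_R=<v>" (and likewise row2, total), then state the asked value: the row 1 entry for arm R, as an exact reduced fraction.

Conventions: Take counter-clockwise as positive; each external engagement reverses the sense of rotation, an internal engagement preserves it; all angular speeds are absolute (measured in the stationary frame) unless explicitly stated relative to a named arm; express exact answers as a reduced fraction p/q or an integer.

recognized (axles ride arm R): planetary set, 38/26/90 teeth
row 1 (train locked, turned with arm): all members turn x
superposition row 2 [arm held]: sun y, ring −(38/90)·y, arm 0
boundary: total ω_ring = x − (38/90)·y = 0 and total ω_sun = x + y = 1  ⇒  y = 45/64, x = 19/64
row 2 ring = −(38/90)·45/64 = -19/64
totals (row 1 + row 2): sun 19/64 + 45/64 = 1, ring 19/64 + (-19/64) = 0, arm 19/64 + 0 = 19/64
asked cell (row1, arm) = 19/64

row1: w_G1=19/64 w_G3=19/64 w_R=19/64
row2: w_G1=45/64 w_G3=-19/64 w_R=0
total: w_G1=1 w_G3=0 w_R=19/64
asked value: 19/64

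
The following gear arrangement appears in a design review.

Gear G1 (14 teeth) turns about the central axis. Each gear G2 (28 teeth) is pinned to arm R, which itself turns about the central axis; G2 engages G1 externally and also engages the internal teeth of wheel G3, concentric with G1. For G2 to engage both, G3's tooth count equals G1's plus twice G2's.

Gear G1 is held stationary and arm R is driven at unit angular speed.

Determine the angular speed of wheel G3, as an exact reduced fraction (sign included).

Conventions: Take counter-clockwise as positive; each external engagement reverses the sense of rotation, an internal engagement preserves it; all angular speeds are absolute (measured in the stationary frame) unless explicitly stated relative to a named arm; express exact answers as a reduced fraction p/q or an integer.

6/5

planetary set (14T centre, 28T on arm, 70T internal) — Willis relation
ring teeth: 14 + 2·28 = 70
14(ω_sun−ω_arm) = −70(ω_ring−ω_arm),  ω_sun = 0, ω_arm = 1
ω_ring = 1 − (14/70)(0−1) = 6/5
exact speed ratio = 6/5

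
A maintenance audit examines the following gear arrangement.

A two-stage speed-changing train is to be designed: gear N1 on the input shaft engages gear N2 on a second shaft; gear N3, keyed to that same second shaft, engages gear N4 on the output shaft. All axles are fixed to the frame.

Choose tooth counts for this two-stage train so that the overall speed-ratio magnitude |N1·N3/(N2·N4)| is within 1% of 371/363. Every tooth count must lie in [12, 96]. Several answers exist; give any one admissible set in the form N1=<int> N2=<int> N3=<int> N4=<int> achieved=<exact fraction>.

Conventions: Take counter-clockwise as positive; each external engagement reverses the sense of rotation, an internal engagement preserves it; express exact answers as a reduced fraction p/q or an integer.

2-stage fixed-axis compound train for ratio 371/363
target = 371/363 in lowest terms: an exact hit needs N1·N3 = k·371 and N2·N4 = k·363 for one integer k, every count in [12, 96]; additionally prefer no 1:1 stage (N1 ≠ N2, N3 ≠ N4)
k = 1: no 1:1-free in-range split of k·371 and k·363 into factor pairs; take k = 2
k = 2: N1·N3 = 742 = 14·53, N2·N4 = 726 = 22·33
achieved = 14·53/(22·33) = 371/363; |achieved − target| = 0 ≤ 371/36300 ✓

N1=14 N2=22 N3=53 N4=33 achieved=371/363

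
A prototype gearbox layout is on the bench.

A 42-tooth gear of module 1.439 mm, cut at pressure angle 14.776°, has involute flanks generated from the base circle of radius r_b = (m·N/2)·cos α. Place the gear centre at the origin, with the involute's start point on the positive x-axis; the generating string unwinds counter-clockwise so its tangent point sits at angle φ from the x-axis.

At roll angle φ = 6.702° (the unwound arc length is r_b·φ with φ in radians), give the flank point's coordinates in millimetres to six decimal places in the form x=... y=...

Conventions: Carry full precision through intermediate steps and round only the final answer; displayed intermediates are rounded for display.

x=29.418882 y=0.015567

class = single-mesh tooth geometry [base-circle involute, m = 1.439, 42T]
pitch radius r_p = m·N/2 = 1.439·42/2 = 30.219000
base radius r_b = r_p·cos α = 30.219000·cos 14.776° = 29.219667
roll angle φ = 6.702° = 0.11697197 rad
x = r_b·(cos φ + φ·sin φ) = 29.418882
y = r_b·(sin φ − φ·cos φ) = 0.015567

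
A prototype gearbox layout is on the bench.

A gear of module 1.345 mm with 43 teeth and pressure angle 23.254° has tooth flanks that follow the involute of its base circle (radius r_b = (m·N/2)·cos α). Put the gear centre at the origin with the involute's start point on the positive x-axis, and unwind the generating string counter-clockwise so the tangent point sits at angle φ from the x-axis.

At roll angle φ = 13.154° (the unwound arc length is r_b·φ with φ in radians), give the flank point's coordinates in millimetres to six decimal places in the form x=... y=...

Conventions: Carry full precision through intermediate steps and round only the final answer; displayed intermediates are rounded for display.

topology: single-mesh involute geometry — m = 1.345, N = 43
pitch radius r_p = m·N/2 = 1.345·43/2 = 28.917500
base radius r_b = r_p·cos α = 28.917500·cos 23.254° = 26.568348
roll angle φ = 13.154° = 0.22958061 rad
x = r_b·(cos φ + φ·sin φ) = 27.259321
y = r_b·(sin φ − φ·cos φ) = 0.106600

x=27.259321 y=0.106600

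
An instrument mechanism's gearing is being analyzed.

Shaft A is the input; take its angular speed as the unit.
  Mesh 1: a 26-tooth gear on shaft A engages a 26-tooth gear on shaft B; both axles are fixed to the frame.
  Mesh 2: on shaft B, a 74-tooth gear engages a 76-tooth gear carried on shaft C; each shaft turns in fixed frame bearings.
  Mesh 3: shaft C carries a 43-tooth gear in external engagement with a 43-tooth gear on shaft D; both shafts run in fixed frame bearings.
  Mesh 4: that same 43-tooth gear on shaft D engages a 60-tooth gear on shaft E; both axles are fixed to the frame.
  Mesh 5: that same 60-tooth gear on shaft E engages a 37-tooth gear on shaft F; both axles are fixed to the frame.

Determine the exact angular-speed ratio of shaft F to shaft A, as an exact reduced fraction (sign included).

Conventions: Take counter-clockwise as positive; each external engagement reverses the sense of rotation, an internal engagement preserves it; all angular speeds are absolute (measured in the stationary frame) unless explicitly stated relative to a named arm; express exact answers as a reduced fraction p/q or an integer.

class = fixed-axis compound train [5 meshes; 5 ratios multiply, 5 sense flips]
mesh 1 [26T→26T]: running ratio 1, sense −
mesh 2 [74T→76T]: running ratio 37/38, sense +
mesh 3 [43T→43T]: running ratio 37/38, sense −
mesh 4 [43T→60T]: running ratio 1591/2280, sense +
mesh 5 [60T→37T]: running ratio 43/38, sense −
ω_out/ω_in = -43/38

-43/38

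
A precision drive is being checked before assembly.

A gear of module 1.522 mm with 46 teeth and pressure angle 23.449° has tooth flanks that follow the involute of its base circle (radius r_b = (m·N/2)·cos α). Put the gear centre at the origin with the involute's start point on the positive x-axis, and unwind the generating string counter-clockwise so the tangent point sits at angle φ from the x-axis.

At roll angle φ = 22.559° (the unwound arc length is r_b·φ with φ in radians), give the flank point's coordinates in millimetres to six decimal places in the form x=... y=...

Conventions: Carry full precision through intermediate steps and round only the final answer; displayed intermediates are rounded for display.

class = single-mesh tooth geometry [base-circle involute, m = 1.522, 46T]
pitch radius r_p = m·N/2 = 1.522·46/2 = 35.006000
base radius r_b = r_p·cos α = 35.006000·cos 23.449° = 32.115017
roll angle φ = 22.559° = 0.39372883 rad
x = r_b·(cos φ + φ·sin φ) = 34.508645
y = r_b·(sin φ − φ·cos φ) = 0.643326

x=34.508645 y=0.643326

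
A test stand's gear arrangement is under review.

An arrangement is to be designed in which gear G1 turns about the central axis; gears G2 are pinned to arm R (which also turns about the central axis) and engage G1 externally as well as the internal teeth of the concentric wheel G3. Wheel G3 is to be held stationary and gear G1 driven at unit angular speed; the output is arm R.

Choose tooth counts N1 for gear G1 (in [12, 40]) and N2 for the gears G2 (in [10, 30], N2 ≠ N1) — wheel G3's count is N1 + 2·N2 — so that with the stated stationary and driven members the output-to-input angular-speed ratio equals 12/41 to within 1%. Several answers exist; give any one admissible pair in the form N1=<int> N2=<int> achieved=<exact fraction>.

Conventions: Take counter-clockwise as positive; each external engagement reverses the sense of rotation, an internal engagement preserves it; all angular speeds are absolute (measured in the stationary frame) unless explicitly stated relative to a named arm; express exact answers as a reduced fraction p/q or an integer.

planetary set to be sized for 12/41 (Willis relation)
Willis with ω_ring = 0: ω_arm/ω_sun = N1/(N1+N3); set equal to 12/41  ⇒  N3/N1 = 1/(12/41) − 1 = 29/12
N3 = N1 + 2·N2  ⇒  N2/N1 = (N3/N1 − 1)/2 = (29/12 − 1)/2 = 17/24
smallest multiple with N1 ≥ 12 and N2 ≥ 10: k = 1  ⇒  N1 = 1·24 = 24, N2 = 1·17 = 17 (N1 ≤ 40, N2 ≤ 30, N2 ≠ N1 ✓), N3 = 24 + 2·17 = 58
check: N1/(N1+N3) with N1 = 24, N3 = 58 gives 12/41; |achieved − target| = 0 ≤ 3/1025 ✓

N1=24 N2=17 achieved=12/41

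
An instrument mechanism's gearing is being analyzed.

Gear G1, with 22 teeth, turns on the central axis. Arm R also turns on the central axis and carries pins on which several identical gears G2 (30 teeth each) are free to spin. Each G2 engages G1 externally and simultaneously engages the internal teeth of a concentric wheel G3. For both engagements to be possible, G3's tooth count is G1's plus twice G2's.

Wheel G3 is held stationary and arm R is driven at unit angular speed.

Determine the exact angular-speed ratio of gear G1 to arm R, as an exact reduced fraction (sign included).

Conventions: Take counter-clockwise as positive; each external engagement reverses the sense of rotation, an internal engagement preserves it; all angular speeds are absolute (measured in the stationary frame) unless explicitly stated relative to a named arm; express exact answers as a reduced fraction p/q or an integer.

recognized (axles ride arm R): planetary set, 22/30/82 teeth
ring teeth: 22 + 2·30 = 82
22(ω_sun−ω_arm) = −82(ω_ring−ω_arm),  ω_ring = 0, ω_arm = 1
ω_sun = 1 − (82/22)(0−1) = 52/11
ω_out/ω_in = 52/11

52/11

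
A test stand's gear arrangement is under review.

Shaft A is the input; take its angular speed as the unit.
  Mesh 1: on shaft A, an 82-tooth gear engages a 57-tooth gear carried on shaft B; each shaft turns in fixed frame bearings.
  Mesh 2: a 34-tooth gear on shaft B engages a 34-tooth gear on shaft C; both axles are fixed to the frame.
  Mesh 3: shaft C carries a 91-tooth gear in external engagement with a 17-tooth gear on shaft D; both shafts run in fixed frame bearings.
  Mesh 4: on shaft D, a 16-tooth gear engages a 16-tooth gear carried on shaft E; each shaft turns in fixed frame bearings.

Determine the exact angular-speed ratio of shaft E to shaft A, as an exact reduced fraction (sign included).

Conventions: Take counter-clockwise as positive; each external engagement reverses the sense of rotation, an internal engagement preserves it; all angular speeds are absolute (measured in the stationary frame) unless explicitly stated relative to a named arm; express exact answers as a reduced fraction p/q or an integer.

7462/969

class = fixed-axis compound train [4 meshes; 4 ratios multiply, 4 sense flips]
mesh 1 [82T→57T]: running ratio 82/57, sense −
mesh 2 [34T→34T]: running ratio 82/57, sense +
mesh 3 [91T→17T]: running ratio 7462/969, sense −
mesh 4 [16T→16T]: running ratio 7462/969, sense +
ω_out/ω_in = 7462/969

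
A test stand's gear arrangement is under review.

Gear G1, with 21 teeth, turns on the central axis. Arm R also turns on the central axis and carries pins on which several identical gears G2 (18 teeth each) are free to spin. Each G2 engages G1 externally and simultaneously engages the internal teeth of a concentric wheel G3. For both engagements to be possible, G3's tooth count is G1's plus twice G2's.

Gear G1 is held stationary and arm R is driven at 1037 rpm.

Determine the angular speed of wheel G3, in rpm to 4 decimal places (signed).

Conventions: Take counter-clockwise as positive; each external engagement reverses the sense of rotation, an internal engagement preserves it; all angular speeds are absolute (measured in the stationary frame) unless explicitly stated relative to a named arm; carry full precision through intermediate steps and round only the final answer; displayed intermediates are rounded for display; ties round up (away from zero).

+1419.0526 rpm

topology: planetary set — G1 21T / G2 18T / G3 57T, arm = carrier (Willis)
normalise by the input: solve with ω_arm = 1, then scale by 1037 rpm
ring teeth: 21 + 2·18 = 57
21(ω_sun−ω_arm) = −57(ω_ring−ω_arm),  ω_sun = 0, ω_arm = 1
ω_ring = 1 − (21/57)(0−1) = 26/19
scale: ω_ring = 26/19 × 1037 rpm = +1419.0526 rpm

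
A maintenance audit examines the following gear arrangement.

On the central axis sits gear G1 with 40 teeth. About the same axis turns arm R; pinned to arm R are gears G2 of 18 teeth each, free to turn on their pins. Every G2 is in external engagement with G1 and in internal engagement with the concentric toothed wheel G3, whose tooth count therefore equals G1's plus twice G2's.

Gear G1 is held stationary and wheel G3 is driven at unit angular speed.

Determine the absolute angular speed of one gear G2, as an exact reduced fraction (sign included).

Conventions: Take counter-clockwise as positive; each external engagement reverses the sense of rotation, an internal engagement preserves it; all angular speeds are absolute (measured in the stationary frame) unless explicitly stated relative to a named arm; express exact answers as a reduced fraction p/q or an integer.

19/9

planetary set (40T centre, 18T on arm, 76T internal) — Willis relation
ring teeth: 40 + 2·18 = 76
40(ω_sun−ω_arm) = −76(ω_ring−ω_arm),  ω_sun = 0, ω_ring = 1
40(0−ω_arm) = −76(1−ω_arm)  ⇒  116·ω_arm = 76  ⇒  ω_arm = 19/29
sun–planet mesh: 40·(0−19/29) = −18·(ω_p−ω_arm)  ⇒  ω_p−ω_arm = 380/261
ω_p = 19/29 + 380/261 = 19/9
exact speed ratio = 19/9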